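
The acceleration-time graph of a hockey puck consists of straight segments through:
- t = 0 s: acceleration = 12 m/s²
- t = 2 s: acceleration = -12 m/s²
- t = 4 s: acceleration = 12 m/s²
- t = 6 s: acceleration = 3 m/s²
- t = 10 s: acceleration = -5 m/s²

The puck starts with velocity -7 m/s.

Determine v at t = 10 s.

4 m/s

Δv equals the area under the a-t graph; then v = v₀ + Δv.
0–2 s: ½(12 + -12)(2) = 0 m/s
2–4 s: ½(-12 + 12)(2) = 0 m/s
4–6 s: ½(12 + 3)(2) = 15 m/s
6–10 s: ½(3 + -5)(4) = -4 m/s
Δv = 11 m/s, so v(10) = -7 + (11) = 4 m/s.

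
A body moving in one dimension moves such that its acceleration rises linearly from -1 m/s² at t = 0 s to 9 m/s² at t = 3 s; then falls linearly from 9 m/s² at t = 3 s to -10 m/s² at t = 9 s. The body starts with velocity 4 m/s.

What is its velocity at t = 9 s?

13 m/s

Δv equals the area under the a-t graph; then v = v₀ + Δv.
0–3 s: ½(-1 + 9)(3) = 12 m/s
3–9 s: ½(9 + -10)(6) = -3 m/s
Δv = 9 m/s, so v(9) = 4 + (9) = 13 m/s.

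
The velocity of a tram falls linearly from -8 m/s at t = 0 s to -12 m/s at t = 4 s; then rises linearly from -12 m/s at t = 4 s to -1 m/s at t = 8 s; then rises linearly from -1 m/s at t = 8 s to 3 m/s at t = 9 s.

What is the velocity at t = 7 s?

-3.75 m/s

On 4–8 s the graph is linear from -12 to -1 m/s: v(7) = -12 + (-1 − -12)·(7 − 4)/(8 − 4) = -3.75 m/s.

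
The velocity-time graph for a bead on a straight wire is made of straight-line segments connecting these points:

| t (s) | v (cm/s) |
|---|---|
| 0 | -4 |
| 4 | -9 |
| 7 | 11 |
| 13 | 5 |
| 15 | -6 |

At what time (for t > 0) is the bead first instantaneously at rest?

t = 5.35 s

v changes sign on 4–7 s (from -9 to 11); the graph is linear there, so v = 0 at t = 4 + (9)·(7 − 4)/(11 − -9) = 5.35 s.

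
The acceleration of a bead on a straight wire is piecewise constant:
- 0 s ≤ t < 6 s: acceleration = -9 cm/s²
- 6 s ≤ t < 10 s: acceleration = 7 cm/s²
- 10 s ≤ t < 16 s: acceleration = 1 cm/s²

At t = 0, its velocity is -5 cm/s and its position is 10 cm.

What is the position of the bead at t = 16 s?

On each constant-a segment, Δv = aΔt and Δx = v₀Δt + ½aΔt²; chain segment to segment.
0–6 s: v starts -5 cm/s; Δx = -5·6 + ½·-9·6² = -192 cm; v ends -59 cm/s.
6–10 s: v starts -59 cm/s; Δx = -59·4 + ½·7·4² = -180 cm; v ends -31 cm/s.
10–16 s: v starts -31 cm/s; Δx = -31·6 + ½·1·6² = -168 cm; v ends -25 cm/s.
x(16) = 10 + Σ Δx = -530 cm.

-530 cm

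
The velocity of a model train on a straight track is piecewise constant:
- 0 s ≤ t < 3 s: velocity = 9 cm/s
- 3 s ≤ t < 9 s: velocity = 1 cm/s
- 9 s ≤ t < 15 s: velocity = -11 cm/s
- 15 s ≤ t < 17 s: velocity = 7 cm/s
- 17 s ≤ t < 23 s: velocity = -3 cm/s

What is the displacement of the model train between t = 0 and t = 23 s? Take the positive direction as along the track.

Displacement is the signed area under the v-t curve.
0–3 s: 9 × 3 = 27 cm
3–9 s: 1 × 6 = 6 cm
9–15 s: -11 × 6 = -66 cm
15–17 s: 7 × 2 = 14 cm
17–23 s: -3 × 6 = -18 cm
Net displacement = -37 cm

-37 cm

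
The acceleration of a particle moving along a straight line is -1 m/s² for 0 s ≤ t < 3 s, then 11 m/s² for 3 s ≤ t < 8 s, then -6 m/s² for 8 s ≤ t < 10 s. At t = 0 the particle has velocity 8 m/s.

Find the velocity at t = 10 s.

Δv equals the area under the a-t graph; then v = v₀ + Δv.
0–3 s: -1 × 3 = -3 m/s
3–8 s: 11 × 5 = 55 m/s
8–10 s: -6 × 2 = -12 m/s
Δv = 40 m/s, so v(10) = 8 + (40) = 48 m/s.

48 m/s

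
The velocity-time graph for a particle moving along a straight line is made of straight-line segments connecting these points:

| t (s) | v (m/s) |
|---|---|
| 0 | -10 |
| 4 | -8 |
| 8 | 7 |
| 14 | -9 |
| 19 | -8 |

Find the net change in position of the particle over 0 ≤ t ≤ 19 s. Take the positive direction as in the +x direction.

-86.5 m

Net displacement equals the area under the velocity-time graph (areas below the axis count negative).
0–4 s: ½(-10 + -8)(4) = -36 m
4–8 s: ½(-8 + 7)(4) = -2 m
8–14 s: ½(7 + -9)(6) = -6 m
14–19 s: ½(-9 + -8)(5) = -42.5 m
Net displacement = -86.5 m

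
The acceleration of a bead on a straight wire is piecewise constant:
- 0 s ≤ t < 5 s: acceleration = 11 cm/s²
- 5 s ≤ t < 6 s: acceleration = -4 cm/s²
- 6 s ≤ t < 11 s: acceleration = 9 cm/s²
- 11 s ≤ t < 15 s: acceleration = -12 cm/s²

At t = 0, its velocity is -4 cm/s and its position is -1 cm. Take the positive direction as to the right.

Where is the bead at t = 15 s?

785 cm

On each constant-a segment, Δv = aΔt and Δx = v₀Δt + ½aΔt²; chain segment to segment.
0–5 s: v starts -4 cm/s; Δx = -4·5 + ½·11·5² = 117.5 cm; v ends 51 cm/s.
5–6 s: v starts 51 cm/s; Δx = 51·1 + ½·-4·1² = 49 cm; v ends 47 cm/s.
6–11 s: v starts 47 cm/s; Δx = 47·5 + ½·9·5² = 347.5 cm; v ends 92 cm/s.
11–15 s: v starts 92 cm/s; Δx = 92·4 + ½·-12·4² = 272 cm; v ends 44 cm/s.
x(15) = -1 + Σ Δx = 785 cm.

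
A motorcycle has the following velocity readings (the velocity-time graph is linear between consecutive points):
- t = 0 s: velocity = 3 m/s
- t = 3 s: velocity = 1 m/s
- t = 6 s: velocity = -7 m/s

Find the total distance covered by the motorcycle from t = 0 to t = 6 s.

15.375 m

Total distance travelled is ∫|v| dt — sum the magnitudes of each area piece.
0–3 s: |½(3 + 1)(3)| = 6 m
3–6 s: v = 0 at t = 3.375 s; triangle areas 0.1875 + 9.1875 = 9.375 m
Total distance = 15.375 m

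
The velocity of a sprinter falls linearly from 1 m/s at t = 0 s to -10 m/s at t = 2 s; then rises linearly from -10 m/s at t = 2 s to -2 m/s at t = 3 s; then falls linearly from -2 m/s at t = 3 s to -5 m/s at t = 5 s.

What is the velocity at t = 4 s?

-3.5 m/s

On 3–5 s the graph is linear from -2 to -5 m/s: v(4) = -2 + (-5 − -2)·(4 − 3)/(5 − 3) = -3.5 m/s.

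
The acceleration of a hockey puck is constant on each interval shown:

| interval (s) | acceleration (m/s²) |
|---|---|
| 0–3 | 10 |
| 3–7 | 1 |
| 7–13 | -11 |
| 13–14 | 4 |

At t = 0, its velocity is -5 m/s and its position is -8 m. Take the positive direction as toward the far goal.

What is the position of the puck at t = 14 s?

71 m

On each constant-a segment, Δv = aΔt and Δx = v₀Δt + ½aΔt²; chain segment to segment.
0–3 s: v starts -5 m/s; Δx = -5·3 + ½·10·3² = 30 m; v ends 25 m/s.
3–7 s: v starts 25 m/s; Δx = 25·4 + ½·1·4² = 108 m; v ends 29 m/s.
7–13 s: v starts 29 m/s; Δx = 29·6 + ½·-11·6² = -24 m; v ends -37 m/s.
13–14 s: v starts -37 m/s; Δx = -37·1 + ½·4·1² = -35 m; v ends -33 m/s.
x(14) = -8 + Σ Δx = 71 m.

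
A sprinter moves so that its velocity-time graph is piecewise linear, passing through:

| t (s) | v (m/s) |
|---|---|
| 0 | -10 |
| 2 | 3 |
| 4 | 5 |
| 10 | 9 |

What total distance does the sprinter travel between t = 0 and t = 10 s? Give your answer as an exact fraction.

759/13 m

Total distance travelled is ∫|v| dt — sum the magnitudes of each area piece.
0–2 s: v = 0 at t = 20/13 s; triangle areas 100/13 + 9/13 = 109/13 m
2–4 s: |½(3 + 5)(2)| = 8 m
4–10 s: |½(5 + 9)(6)| = 42 m
Total distance = 759/13 m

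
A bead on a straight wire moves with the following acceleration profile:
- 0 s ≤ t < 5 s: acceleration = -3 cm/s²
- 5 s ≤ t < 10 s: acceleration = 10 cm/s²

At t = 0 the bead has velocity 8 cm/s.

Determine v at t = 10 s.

43 cm/s

Δv equals the area under the a-t graph; then v = v₀ + Δv.
0–5 s: -3 × 5 = -15 cm/s
5–10 s: 10 × 5 = 50 cm/s
Δv = 35 cm/s, so v(10) = 8 + (35) = 43 cm/s.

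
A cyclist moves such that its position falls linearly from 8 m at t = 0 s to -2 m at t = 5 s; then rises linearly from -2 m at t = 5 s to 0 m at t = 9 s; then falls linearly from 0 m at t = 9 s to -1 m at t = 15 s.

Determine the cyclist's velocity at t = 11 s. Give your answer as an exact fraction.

-1/6 m/s

Velocity is the slope of the x-t graph on 9–15 s: (-1 − 0)/(15 − 9) = -1/6 m/s.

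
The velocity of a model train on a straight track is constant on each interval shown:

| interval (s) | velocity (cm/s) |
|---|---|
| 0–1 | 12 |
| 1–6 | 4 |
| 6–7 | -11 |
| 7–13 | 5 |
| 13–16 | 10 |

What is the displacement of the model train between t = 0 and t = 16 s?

Net displacement equals the area under the velocity-time graph (areas below the axis count negative).
0–1 s: 12 × 1 = 12 cm
1–6 s: 4 × 5 = 20 cm
6–7 s: -11 × 1 = -11 cm
7–13 s: 5 × 6 = 30 cm
13–16 s: 10 × 3 = 30 cm
Net displacement = 81 cm

81 cm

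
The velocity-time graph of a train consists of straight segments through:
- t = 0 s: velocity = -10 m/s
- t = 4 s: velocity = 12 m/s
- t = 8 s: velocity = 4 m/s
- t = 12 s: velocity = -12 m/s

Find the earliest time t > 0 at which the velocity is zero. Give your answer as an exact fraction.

t = 20/11 s

v changes sign on 0–4 s (from -10 to 12); the graph is linear there, so v = 0 at t = 0 + (10)·(4 − 0)/(12 − -10) = 20/11 s.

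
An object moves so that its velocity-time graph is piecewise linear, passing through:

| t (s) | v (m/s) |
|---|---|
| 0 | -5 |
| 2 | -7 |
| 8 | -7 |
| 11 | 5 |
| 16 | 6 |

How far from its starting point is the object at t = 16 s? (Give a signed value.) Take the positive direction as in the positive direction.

-29.5 m

Net displacement equals the area under the velocity-time graph (areas below the axis count negative).
0–2 s: ½(-5 + -7)(2) = -12 m
2–8 s: -7 × 6 = -42 m
8–11 s: ½(-7 + 5)(3) = -3 m
11–16 s: ½(5 + 6)(5) = 27.5 m
Net displacement = -29.5 m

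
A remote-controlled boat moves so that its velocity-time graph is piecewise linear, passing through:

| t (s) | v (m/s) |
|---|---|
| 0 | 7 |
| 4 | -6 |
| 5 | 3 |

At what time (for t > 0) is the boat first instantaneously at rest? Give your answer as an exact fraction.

t = 28/13 s

v changes sign on 0–4 s (from 7 to -6); the graph is linear there, so v = 0 at t = 0 + (-7)·(4 − 0)/(-6 − 7) = 28/13 s.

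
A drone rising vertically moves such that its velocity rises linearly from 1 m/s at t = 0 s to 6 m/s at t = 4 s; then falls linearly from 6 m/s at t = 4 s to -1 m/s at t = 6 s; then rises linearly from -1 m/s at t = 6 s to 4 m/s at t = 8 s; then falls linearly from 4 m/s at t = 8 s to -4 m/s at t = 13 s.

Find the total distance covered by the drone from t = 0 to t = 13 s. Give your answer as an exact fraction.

1144/35 m

Distance (not displacement) is the total path length: add the absolute areas under v-t.
0–4 s: |½(1 + 6)(4)| = 14 m
4–6 s: v = 0 at t = 40/7 s; triangle areas 36/7 + 1/7 = 37/7 m
6–8 s: v = 0 at t = 6.4 s; triangle areas 0.2 + 3.2 = 3.4 m
8–13 s: v = 0 at t = 10.5 s; triangle areas 5 + 5 = 10 m
Total distance = 1144/35 m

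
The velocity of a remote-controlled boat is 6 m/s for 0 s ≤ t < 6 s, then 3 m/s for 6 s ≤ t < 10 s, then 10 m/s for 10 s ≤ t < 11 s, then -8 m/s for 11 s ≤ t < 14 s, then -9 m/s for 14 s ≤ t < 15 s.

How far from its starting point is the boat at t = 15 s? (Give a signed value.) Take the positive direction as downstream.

25 m

Displacement is the signed area under the v-t curve.
0–6 s: 6 × 6 = 36 m
6–10 s: 3 × 4 = 12 m
10–11 s: 10 × 1 = 10 m
11–14 s: -8 × 3 = -24 m
14–15 s: -9 × 1 = -9 m
Net displacement = 25 m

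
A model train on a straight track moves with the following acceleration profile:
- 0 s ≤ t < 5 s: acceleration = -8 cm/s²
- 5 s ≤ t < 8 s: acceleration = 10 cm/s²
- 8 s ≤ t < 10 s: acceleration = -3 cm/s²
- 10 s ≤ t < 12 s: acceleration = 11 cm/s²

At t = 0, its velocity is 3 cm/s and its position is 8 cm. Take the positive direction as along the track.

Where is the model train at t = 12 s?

On each constant-a segment, Δv = aΔt and Δx = v₀Δt + ½aΔt²; chain segment to segment.
0–5 s: v starts 3 cm/s; Δx = 3·5 + ½·-8·5² = -85 cm; v ends -37 cm/s.
5–8 s: v starts -37 cm/s; Δx = -37·3 + ½·10·3² = -66 cm; v ends -7 cm/s.
8–10 s: v starts -7 cm/s; Δx = -7·2 + ½·-3·2² = -20 cm; v ends -13 cm/s.
10–12 s: v starts -13 cm/s; Δx = -13·2 + ½·11·2² = -4 cm; v ends 9 cm/s.
x(12) = 8 + Σ Δx = -167 cm.

-167 cm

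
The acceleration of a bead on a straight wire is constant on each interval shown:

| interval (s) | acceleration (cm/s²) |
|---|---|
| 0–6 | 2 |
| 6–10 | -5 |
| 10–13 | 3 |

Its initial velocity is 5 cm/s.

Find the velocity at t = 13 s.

6 cm/s

Δv equals the area under the a-t graph; then v = v₀ + Δv.
0–6 s: 2 × 6 = 12 cm/s
6–10 s: -5 × 4 = -20 cm/s
10–13 s: 3 × 3 = 9 cm/s
Δv = 1 cm/s, so v(13) = 5 + (1) = 6 cm/s.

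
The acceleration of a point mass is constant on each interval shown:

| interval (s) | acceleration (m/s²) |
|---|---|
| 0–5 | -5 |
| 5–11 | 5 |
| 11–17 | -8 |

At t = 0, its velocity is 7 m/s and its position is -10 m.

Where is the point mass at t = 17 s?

On each constant-a segment, Δv = aΔt and Δx = v₀Δt + ½aΔt²; chain segment to segment.
0–5 s: v starts 7 m/s; Δx = 7·5 + ½·-5·5² = -27.5 m; v ends -18 m/s.
5–11 s: v starts -18 m/s; Δx = -18·6 + ½·5·6² = -18 m; v ends 12 m/s.
11–17 s: v starts 12 m/s; Δx = 12·6 + ½·-8·6² = -72 m; v ends -36 m/s.
x(17) = -10 + Σ Δx = -127.5 m.

-127.5 m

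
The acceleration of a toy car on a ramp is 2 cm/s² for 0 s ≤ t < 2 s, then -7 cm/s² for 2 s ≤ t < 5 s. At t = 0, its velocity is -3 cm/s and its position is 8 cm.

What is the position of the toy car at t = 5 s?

-22.5 cm

On each constant-a segment, Δv = aΔt and Δx = v₀Δt + ½aΔt²; chain segment to segment.
0–2 s: v starts -3 cm/s; Δx = -3·2 + ½·2·2² = -2 cm; v ends 1 cm/s.
2–5 s: v starts 1 cm/s; Δx = 1·3 + ½·-7·3² = -28.5 cm; v ends -20 cm/s.
x(5) = 8 + Σ Δx = -22.5 cm.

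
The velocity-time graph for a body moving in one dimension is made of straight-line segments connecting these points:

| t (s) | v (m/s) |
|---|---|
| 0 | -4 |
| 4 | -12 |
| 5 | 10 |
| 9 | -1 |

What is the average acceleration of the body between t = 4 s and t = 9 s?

2.2 m/s²

Average acceleration = Δv/Δt = (-1 − -12)/(9 − 4) = 2.2 m/s².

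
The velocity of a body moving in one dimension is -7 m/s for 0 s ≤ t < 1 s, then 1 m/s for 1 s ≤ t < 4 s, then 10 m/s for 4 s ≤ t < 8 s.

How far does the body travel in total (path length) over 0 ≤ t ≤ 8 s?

50 m

Total distance travelled is ∫|v| dt — sum the magnitudes of each area piece.
0–1 s: |-7| × 1 = 7 m
1–4 s: |1| × 3 = 3 m
4–8 s: |10| × 4 = 40 m
Total distance = 50 m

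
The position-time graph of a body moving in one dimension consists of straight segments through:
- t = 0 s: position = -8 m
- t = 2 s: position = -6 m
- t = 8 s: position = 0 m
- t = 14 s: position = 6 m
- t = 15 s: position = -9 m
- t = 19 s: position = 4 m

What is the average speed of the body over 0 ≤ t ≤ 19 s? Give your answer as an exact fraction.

Average speed = (total path length)/(elapsed time); on a piecewise-linear x-t graph the path length is Σ|Δx|.
0–2 s: |Δx| = |-6 − -8| = 2 m
2–8 s: |Δx| = |0 − -6| = 6 m
8–14 s: |Δx| = |6 − 0| = 6 m
14–15 s: |Δx| = |-9 − 6| = 15 m
15–19 s: |Δx| = |4 − -9| = 13 m
Total path = 42 m; average speed = 42/19 = 42/19 m/s.

42/19 m/s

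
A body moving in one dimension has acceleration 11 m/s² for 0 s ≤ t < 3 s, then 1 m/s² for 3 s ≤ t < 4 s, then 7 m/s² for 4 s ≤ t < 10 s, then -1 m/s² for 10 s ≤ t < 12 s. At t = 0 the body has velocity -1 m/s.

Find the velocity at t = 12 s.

73 m/s

Δv equals the area under the a-t graph; then v = v₀ + Δv.
0–3 s: 11 × 3 = 33 m/s
3–4 s: 1 × 1 = 1 m/s
4–10 s: 7 × 6 = 42 m/s
10–12 s: -1 × 2 = -2 m/s
Δv = 74 m/s, so v(12) = -1 + (74) = 73 m/s.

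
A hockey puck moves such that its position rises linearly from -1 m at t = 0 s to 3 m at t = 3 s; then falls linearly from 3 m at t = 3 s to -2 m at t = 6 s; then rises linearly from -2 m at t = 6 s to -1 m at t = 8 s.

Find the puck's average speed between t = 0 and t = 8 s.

Average speed = (total path length)/(elapsed time); on a piecewise-linear x-t graph the path length is Σ|Δx|.
0–3 s: |Δx| = |3 − -1| = 4 m
3–6 s: |Δx| = |-2 − 3| = 5 m
6–8 s: |Δx| = |-1 − -2| = 1 m
Total path = 10 m; average speed = 10/8 = 1.25 m/s.

1.25 m/s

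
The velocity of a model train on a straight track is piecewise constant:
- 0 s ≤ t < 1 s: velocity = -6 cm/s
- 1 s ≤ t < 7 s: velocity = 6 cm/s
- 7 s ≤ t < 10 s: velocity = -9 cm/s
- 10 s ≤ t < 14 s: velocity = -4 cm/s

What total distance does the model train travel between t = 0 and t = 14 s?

Distance (not displacement) is the total path length: add the absolute areas under v-t.
0–1 s: |-6| × 1 = 6 cm
1–7 s: |6| × 6 = 36 cm
7–10 s: |-9| × 3 = 27 cm
10–14 s: |-4| × 4 = 16 cm
Total distance = 85 cm

85 cm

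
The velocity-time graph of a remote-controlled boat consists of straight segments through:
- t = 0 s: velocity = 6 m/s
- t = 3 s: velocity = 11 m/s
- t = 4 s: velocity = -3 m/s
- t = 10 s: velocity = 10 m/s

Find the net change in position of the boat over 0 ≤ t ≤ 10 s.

Displacement is the signed area under the v-t curve.
0–3 s: ½(6 + 11)(3) = 25.5 m
3–4 s: ½(11 + -3)(1) = 4 m
4–10 s: ½(-3 + 10)(6) = 21 m
Net displacement = 50.5 m

50.5 m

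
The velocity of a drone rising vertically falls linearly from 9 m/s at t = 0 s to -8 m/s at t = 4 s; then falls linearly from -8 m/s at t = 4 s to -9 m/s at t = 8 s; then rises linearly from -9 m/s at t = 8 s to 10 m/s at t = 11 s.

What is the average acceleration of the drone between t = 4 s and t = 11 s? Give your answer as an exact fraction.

18/7 m/s²

Average acceleration = Δv/Δt = (10 − -8)/(11 − 4) = 18/7 m/s².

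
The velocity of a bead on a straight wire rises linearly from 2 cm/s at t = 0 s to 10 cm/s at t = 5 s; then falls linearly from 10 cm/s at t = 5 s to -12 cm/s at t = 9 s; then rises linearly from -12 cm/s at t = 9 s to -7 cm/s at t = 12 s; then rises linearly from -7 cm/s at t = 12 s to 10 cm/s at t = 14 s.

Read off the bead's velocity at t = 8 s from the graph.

On 5–9 s the graph is linear from 10 to -12 cm/s: v(8) = 10 + (-12 − 10)·(8 − 5)/(9 − 5) = -6.5 cm/s.

-6.5 cm/s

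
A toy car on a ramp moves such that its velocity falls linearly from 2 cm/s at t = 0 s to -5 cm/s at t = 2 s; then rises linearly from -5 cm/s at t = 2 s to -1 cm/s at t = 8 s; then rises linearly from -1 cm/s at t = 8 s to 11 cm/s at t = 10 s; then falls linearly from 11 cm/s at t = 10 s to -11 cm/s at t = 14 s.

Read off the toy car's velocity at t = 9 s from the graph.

5 cm/s

On 8–10 s the graph is linear from -1 to 11 cm/s: v(9) = -1 + (11 − -1)·(9 − 8)/(10 − 8) = 5 cm/s.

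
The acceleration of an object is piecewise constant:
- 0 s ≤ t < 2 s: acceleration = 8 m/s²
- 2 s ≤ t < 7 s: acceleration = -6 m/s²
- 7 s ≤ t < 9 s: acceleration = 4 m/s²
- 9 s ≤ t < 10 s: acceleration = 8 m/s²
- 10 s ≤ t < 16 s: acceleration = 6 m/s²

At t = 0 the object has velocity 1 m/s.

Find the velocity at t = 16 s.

39 m/s

Δv equals the area under the a-t graph; then v = v₀ + Δv.
0–2 s: 8 × 2 = 16 m/s
2–7 s: -6 × 5 = -30 m/s
7–9 s: 4 × 2 = 8 m/s
9–10 s: 8 × 1 = 8 m/s
10–16 s: 6 × 6 = 36 m/s
Δv = 38 m/s, so v(16) = 1 + (38) = 39 m/s.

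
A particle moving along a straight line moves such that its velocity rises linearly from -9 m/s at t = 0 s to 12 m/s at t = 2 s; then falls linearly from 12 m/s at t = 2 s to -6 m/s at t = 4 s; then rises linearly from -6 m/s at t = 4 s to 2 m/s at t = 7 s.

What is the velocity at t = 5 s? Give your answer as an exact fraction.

-10/3 m/s

On 4–7 s the graph is linear from -6 to 2 m/s: v(5) = -6 + (2 − -6)·(5 − 4)/(7 − 4) = -10/3 m/s.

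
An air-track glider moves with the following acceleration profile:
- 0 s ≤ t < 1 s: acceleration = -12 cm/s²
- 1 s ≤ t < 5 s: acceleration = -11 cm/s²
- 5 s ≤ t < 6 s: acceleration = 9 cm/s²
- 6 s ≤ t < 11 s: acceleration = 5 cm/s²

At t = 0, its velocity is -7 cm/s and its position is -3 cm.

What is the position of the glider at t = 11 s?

-446 cm

On each constant-a segment, Δv = aΔt and Δx = v₀Δt + ½aΔt²; chain segment to segment.
0–1 s: v starts -7 cm/s; Δx = -7·1 + ½·-12·1² = -13 cm; v ends -19 cm/s.
1–5 s: v starts -19 cm/s; Δx = -19·4 + ½·-11·4² = -164 cm; v ends -63 cm/s.
5–6 s: v starts -63 cm/s; Δx = -63·1 + ½·9·1² = -58.5 cm; v ends -54 cm/s.
6–11 s: v starts -54 cm/s; Δx = -54·5 + ½·5·5² = -207.5 cm; v ends -29 cm/s.
x(11) = -3 + Σ Δx = -446 cm.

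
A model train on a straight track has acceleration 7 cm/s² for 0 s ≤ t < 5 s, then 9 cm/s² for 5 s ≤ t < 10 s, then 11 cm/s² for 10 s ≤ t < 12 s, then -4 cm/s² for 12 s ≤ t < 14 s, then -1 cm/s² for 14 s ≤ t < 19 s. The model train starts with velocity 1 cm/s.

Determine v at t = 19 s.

Δv equals the area under the a-t graph; then v = v₀ + Δv.
0–5 s: 7 × 5 = 35 cm/s
5–10 s: 9 × 5 = 45 cm/s
10–12 s: 11 × 2 = 22 cm/s
12–14 s: -4 × 2 = -8 cm/s
14–19 s: -1 × 5 = -5 cm/s
Δv = 89 cm/s, so v(19) = 1 + (89) = 90 cm/s.

90 cm/s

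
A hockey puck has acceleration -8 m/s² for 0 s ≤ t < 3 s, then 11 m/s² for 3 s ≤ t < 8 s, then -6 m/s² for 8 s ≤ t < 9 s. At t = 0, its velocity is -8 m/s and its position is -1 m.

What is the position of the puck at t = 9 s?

On each constant-a segment, Δv = aΔt and Δx = v₀Δt + ½aΔt²; chain segment to segment.
0–3 s: v starts -8 m/s; Δx = -8·3 + ½·-8·3² = -60 m; v ends -32 m/s.
3–8 s: v starts -32 m/s; Δx = -32·5 + ½·11·5² = -22.5 m; v ends 23 m/s.
8–9 s: v starts 23 m/s; Δx = 23·1 + ½·-6·1² = 20 m; v ends 17 m/s.
x(9) = -1 + Σ Δx = -63.5 m.

-63.5 m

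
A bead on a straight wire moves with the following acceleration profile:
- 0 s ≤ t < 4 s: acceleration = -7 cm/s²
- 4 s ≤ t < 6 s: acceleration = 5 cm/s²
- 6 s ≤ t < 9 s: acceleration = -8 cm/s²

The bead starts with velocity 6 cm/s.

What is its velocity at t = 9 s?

Δv equals the area under the a-t graph; then v = v₀ + Δv.
0–4 s: -7 × 4 = -28 cm/s
4–6 s: 5 × 2 = 10 cm/s
6–9 s: -8 × 3 = -24 cm/s
Δv = -42 cm/s, so v(9) = 6 + (-42) = -36 cm/s.

-36 cm/s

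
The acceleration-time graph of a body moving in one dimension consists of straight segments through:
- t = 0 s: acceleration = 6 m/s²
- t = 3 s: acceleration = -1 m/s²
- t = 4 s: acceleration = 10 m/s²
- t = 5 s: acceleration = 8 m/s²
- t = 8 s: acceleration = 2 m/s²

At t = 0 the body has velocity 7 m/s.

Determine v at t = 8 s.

Δv equals the area under the a-t graph; then v = v₀ + Δv.
0–3 s: ½(6 + -1)(3) = 7.5 m/s
3–4 s: ½(-1 + 10)(1) = 4.5 m/s
4–5 s: ½(10 + 8)(1) = 9 m/s
5–8 s: ½(8 + 2)(3) = 15 m/s
Δv = 36 m/s, so v(8) = 7 + (36) = 43 m/s.

43 m/s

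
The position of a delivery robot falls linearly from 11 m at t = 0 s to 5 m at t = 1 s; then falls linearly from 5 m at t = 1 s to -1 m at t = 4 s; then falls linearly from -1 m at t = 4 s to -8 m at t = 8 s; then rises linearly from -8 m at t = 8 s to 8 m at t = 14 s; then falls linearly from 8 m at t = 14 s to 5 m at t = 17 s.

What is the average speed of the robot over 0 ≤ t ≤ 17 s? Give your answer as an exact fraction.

38/17 m/s

Average speed = (total path length)/(elapsed time); on a piecewise-linear x-t graph the path length is Σ|Δx|.
0–1 s: |Δx| = |5 − 11| = 6 m
1–4 s: |Δx| = |-1 − 5| = 6 m
4–8 s: |Δx| = |-8 − -1| = 7 m
8–14 s: |Δx| = |8 − -8| = 16 m
14–17 s: |Δx| = |5 − 8| = 3 m
Total path = 38 m; average speed = 38/17 = 38/17 m/s.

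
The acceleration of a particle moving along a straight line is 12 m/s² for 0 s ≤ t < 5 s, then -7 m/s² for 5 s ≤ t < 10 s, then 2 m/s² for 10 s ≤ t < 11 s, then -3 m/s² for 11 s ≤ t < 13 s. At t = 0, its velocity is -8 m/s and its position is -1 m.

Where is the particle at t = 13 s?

331.5 m

On each constant-a segment, Δv = aΔt and Δx = v₀Δt + ½aΔt²; chain segment to segment.
0–5 s: v starts -8 m/s; Δx = -8·5 + ½·12·5² = 110 m; v ends 52 m/s.
5–10 s: v starts 52 m/s; Δx = 52·5 + ½·-7·5² = 172.5 m; v ends 17 m/s.
10–11 s: v starts 17 m/s; Δx = 17·1 + ½·2·1² = 18 m; v ends 19 m/s.
11–13 s: v starts 19 m/s; Δx = 19·2 + ½·-3·2² = 32 m; v ends 13 m/s.
x(13) = -1 + Σ Δx = 331.5 m.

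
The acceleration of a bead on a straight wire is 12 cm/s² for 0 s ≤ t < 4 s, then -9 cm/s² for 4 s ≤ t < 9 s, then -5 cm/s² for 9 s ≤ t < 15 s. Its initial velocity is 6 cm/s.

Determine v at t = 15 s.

-21 cm/s

Δv equals the area under the a-t graph; then v = v₀ + Δv.
0–4 s: 12 × 4 = 48 cm/s
4–9 s: -9 × 5 = -45 cm/s
9–15 s: -5 × 6 = -30 cm/s
Δv = -27 cm/s, so v(15) = 6 + (-27) = -21 cm/s.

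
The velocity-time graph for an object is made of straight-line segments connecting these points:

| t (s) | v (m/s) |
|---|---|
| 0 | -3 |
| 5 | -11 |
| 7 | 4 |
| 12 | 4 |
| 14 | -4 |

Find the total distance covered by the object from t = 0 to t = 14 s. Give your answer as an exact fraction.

1022/15 m

Distance (not displacement) is the total path length: add the absolute areas under v-t.
0–5 s: |½(-3 + -11)(5)| = 35 m
5–7 s: v = 0 at t = 97/15 s; triangle areas 121/15 + 16/15 = 137/15 m
7–12 s: |4| × 5 = 20 m
12–14 s: v = 0 at t = 13 s; triangle areas 2 + 2 = 4 m
Total distance = 1022/15 m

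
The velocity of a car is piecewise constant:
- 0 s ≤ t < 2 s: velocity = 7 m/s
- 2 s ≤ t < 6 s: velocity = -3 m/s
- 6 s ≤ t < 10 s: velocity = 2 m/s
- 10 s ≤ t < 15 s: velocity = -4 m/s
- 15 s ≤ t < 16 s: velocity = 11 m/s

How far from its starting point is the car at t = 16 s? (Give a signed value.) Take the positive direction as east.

1 m

Net displacement equals the area under the velocity-time graph (areas below the axis count negative).
0–2 s: 7 × 2 = 14 m
2–6 s: -3 × 4 = -12 m
6–10 s: 2 × 4 = 8 m
10–15 s: -4 × 5 = -20 m
15–16 s: 11 × 1 = 11 m
Net displacement = 1 m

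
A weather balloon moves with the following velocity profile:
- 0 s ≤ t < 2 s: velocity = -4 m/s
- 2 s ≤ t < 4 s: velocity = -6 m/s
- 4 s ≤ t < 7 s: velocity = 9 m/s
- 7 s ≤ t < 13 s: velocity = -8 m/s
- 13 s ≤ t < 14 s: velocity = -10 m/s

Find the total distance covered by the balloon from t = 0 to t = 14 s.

105 m

Distance (not displacement) is the total path length: add the absolute areas under v-t.
0–2 s: |-4| × 2 = 8 m
2–4 s: |-6| × 2 = 12 m
4–7 s: |9| × 3 = 27 m
7–13 s: |-8| × 6 = 48 m
13–14 s: |-10| × 1 = 10 m
Total distance = 105 m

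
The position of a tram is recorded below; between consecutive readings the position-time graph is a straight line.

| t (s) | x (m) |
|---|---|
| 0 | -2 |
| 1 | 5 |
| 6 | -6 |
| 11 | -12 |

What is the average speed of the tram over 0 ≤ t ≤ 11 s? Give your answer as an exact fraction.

Average speed = (total path length)/(elapsed time); on a piecewise-linear x-t graph the path length is Σ|Δx|.
0–1 s: |Δx| = |5 − -2| = 7 m
1–6 s: |Δx| = |-6 − 5| = 11 m
6–11 s: |Δx| = |-12 − -6| = 6 m
Total path = 24 m; average speed = 24/11 = 24/11 m/s.

24/11 m/s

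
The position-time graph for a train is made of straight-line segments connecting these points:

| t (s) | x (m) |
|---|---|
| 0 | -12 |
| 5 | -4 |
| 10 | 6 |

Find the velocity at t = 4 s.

1.6 m/s

Velocity is the slope of the x-t graph on 0–5 s: (-4 − -12)/(5 − 0) = 1.6 m/s.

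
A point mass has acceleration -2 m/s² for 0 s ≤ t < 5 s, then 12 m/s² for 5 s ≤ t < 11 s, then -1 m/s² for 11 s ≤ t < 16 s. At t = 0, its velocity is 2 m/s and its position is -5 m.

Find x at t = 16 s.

455.5 m

On each constant-a segment, Δv = aΔt and Δx = v₀Δt + ½aΔt²; chain segment to segment.
0–5 s: v starts 2 m/s; Δx = 2·5 + ½·-2·5² = -15 m; v ends -8 m/s.
5–11 s: v starts -8 m/s; Δx = -8·6 + ½·12·6² = 168 m; v ends 64 m/s.
11–16 s: v starts 64 m/s; Δx = 64·5 + ½·-1·5² = 307.5 m; v ends 59 m/s.
x(16) = -5 + Σ Δx = 455.5 m.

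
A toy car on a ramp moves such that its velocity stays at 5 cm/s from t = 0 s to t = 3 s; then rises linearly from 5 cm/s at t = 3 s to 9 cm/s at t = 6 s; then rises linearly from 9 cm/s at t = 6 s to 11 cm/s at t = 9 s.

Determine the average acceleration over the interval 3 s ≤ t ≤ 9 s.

1 cm/s²

Average acceleration = Δv/Δt = (11 − 5)/(9 − 3) = 1 cm/s².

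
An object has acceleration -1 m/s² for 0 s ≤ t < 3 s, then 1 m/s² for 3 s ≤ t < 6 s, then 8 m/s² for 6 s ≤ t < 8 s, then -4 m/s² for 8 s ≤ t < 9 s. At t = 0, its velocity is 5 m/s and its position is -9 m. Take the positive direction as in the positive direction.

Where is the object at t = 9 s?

On each constant-a segment, Δv = aΔt and Δx = v₀Δt + ½aΔt²; chain segment to segment.
0–3 s: v starts 5 m/s; Δx = 5·3 + ½·-1·3² = 10.5 m; v ends 2 m/s.
3–6 s: v starts 2 m/s; Δx = 2·3 + ½·1·3² = 10.5 m; v ends 5 m/s.
6–8 s: v starts 5 m/s; Δx = 5·2 + ½·8·2² = 26 m; v ends 21 m/s.
8–9 s: v starts 21 m/s; Δx = 21·1 + ½·-4·1² = 19 m; v ends 17 m/s.
x(9) = -9 + Σ Δx = 57 m.

57 m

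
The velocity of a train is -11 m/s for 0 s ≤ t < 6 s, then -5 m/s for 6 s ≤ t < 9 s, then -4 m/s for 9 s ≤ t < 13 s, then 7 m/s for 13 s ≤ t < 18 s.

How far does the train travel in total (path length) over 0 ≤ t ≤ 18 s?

Distance (not displacement) is the total path length: add the absolute areas under v-t.
0–6 s: |-11| × 6 = 66 m
6–9 s: |-5| × 3 = 15 m
9–13 s: |-4| × 4 = 16 m
13–18 s: |7| × 5 = 35 m
Total distance = 132 m

132 m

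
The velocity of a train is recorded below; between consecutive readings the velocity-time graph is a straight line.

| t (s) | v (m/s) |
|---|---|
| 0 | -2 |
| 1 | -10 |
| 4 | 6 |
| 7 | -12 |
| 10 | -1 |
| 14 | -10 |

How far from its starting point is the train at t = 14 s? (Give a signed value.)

Displacement is the signed area under the v-t curve.
0–1 s: ½(-2 + -10)(1) = -6 m
1–4 s: ½(-10 + 6)(3) = -6 m
4–7 s: ½(6 + -12)(3) = -9 m
7–10 s: ½(-12 + -1)(3) = -19.5 m
10–14 s: ½(-1 + -10)(4) = -22 m
Net displacement = -62.5 m

-62.5 m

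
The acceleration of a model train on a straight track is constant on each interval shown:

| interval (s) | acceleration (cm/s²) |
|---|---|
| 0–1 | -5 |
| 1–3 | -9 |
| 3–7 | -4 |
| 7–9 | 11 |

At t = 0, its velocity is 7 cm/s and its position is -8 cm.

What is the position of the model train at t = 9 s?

On each constant-a segment, Δv = aΔt and Δx = v₀Δt + ½aΔt²; chain segment to segment.
0–1 s: v starts 7 cm/s; Δx = 7·1 + ½·-5·1² = 4.5 cm; v ends 2 cm/s.
1–3 s: v starts 2 cm/s; Δx = 2·2 + ½·-9·2² = -14 cm; v ends -16 cm/s.
3–7 s: v starts -16 cm/s; Δx = -16·4 + ½·-4·4² = -96 cm; v ends -32 cm/s.
7–9 s: v starts -32 cm/s; Δx = -32·2 + ½·11·2² = -42 cm; v ends -10 cm/s.
x(9) = -8 + Σ Δx = -155.5 cm.

-155.5 cm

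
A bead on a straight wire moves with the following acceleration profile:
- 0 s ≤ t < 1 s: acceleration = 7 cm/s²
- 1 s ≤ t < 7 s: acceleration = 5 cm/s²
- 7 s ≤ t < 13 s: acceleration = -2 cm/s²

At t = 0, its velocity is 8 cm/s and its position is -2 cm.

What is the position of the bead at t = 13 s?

On each constant-a segment, Δv = aΔt and Δx = v₀Δt + ½aΔt²; chain segment to segment.
0–1 s: v starts 8 cm/s; Δx = 8·1 + ½·7·1² = 11.5 cm; v ends 15 cm/s.
1–7 s: v starts 15 cm/s; Δx = 15·6 + ½·5·6² = 180 cm; v ends 45 cm/s.
7–13 s: v starts 45 cm/s; Δx = 45·6 + ½·-2·6² = 234 cm; v ends 33 cm/s.
x(13) = -2 + Σ Δx = 423.5 cm.

423.5 cm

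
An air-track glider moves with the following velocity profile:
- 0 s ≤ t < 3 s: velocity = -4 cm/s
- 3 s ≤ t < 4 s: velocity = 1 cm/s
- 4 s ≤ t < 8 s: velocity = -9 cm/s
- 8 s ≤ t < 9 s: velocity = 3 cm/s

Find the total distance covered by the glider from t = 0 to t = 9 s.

Total distance travelled is ∫|v| dt — sum the magnitudes of each area piece.
0–3 s: |-4| × 3 = 12 cm
3–4 s: |1| × 1 = 1 cm
4–8 s: |-9| × 4 = 36 cm
8–9 s: |3| × 1 = 3 cm
Total distance = 52 cm

52 cm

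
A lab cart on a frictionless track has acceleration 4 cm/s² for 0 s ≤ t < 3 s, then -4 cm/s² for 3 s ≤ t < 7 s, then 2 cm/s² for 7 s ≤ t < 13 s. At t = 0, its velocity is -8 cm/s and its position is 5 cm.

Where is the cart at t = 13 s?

-53 cm

On each constant-a segment, Δv = aΔt and Δx = v₀Δt + ½aΔt²; chain segment to segment.
0–3 s: v starts -8 cm/s; Δx = -8·3 + ½·4·3² = -6 cm; v ends 4 cm/s.
3–7 s: v starts 4 cm/s; Δx = 4·4 + ½·-4·4² = -16 cm; v ends -12 cm/s.
7–13 s: v starts -12 cm/s; Δx = -12·6 + ½·2·6² = -36 cm; v ends 0 cm/s.
x(13) = 5 + Σ Δx = -53 cm.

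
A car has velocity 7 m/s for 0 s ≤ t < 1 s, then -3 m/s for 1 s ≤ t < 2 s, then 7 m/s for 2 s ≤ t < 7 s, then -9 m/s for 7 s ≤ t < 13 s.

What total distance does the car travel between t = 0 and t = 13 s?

Distance (not displacement) is the total path length: add the absolute areas under v-t.
0–1 s: |7| × 1 = 7 m
1–2 s: |-3| × 1 = 3 m
2–7 s: |7| × 5 = 35 m
7–13 s: |-9| × 6 = 54 m
Total distance = 99 m

99 m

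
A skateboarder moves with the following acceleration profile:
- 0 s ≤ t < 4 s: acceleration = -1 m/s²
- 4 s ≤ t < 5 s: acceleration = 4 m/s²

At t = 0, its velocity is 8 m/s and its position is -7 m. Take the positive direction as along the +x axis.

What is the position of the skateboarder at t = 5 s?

On each constant-a segment, Δv = aΔt and Δx = v₀Δt + ½aΔt²; chain segment to segment.
0–4 s: v starts 8 m/s; Δx = 8·4 + ½·-1·4² = 24 m; v ends 4 m/s.
4–5 s: v starts 4 m/s; Δx = 4·1 + ½·4·1² = 6 m; v ends 8 m/s.
x(5) = -7 + Σ Δx = 23 m.

23 m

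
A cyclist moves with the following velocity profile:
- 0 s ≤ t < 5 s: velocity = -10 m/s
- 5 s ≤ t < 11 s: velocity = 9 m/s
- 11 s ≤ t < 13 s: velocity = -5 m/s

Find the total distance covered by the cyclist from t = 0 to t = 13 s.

114 m

Distance (not displacement) is the total path length: add the absolute areas under v-t.
0–5 s: |-10| × 5 = 50 m
5–11 s: |9| × 6 = 54 m
11–13 s: |-5| × 2 = 10 m
Total distance = 114 m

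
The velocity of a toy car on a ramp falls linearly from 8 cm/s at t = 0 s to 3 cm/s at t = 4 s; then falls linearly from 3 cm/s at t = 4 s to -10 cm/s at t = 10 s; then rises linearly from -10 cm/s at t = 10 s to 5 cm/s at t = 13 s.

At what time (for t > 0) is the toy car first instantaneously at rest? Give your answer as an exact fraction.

v changes sign on 4–10 s (from 3 to -10); the graph is linear there, so v = 0 at t = 4 + (-3)·(10 − 4)/(-10 − 3) = 70/13 s.

t = 70/13 s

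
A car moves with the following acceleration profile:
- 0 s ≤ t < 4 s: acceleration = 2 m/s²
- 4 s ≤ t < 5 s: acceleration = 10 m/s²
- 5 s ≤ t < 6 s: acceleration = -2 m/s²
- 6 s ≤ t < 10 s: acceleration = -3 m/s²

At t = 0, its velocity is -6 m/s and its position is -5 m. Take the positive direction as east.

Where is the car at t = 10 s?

On each constant-a segment, Δv = aΔt and Δx = v₀Δt + ½aΔt²; chain segment to segment.
0–4 s: v starts -6 m/s; Δx = -6·4 + ½·2·4² = -8 m; v ends 2 m/s.
4–5 s: v starts 2 m/s; Δx = 2·1 + ½·10·1² = 7 m; v ends 12 m/s.
5–6 s: v starts 12 m/s; Δx = 12·1 + ½·-2·1² = 11 m; v ends 10 m/s.
6–10 s: v starts 10 m/s; Δx = 10·4 + ½·-3·4² = 16 m; v ends -2 m/s.
x(10) = -5 + Σ Δx = 21 m.

21 m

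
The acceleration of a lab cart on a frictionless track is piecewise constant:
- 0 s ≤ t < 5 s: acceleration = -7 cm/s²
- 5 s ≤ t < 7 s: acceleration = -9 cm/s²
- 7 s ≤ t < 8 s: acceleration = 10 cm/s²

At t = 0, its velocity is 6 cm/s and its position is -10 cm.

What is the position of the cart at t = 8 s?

-185.5 cm

On each constant-a segment, Δv = aΔt and Δx = v₀Δt + ½aΔt²; chain segment to segment.
0–5 s: v starts 6 cm/s; Δx = 6·5 + ½·-7·5² = -57.5 cm; v ends -29 cm/s.
5–7 s: v starts -29 cm/s; Δx = -29·2 + ½·-9·2² = -76 cm; v ends -47 cm/s.
7–8 s: v starts -47 cm/s; Δx = -47·1 + ½·10·1² = -42 cm; v ends -37 cm/s.
x(8) = -10 + Σ Δx = -185.5 cm.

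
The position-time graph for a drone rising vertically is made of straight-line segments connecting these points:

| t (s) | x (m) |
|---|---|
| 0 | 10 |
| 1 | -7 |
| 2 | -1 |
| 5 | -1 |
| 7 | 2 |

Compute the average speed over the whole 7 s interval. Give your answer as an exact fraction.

Average speed = (total path length)/(elapsed time); on a piecewise-linear x-t graph the path length is Σ|Δx|.
0–1 s: |Δx| = |-7 − 10| = 17 m
1–2 s: |Δx| = |-1 − -7| = 6 m
2–5 s: |Δx| = |-1 − -1| = 0 m
5–7 s: |Δx| = |2 − -1| = 3 m
Total path = 26 m; average speed = 26/7 = 26/7 m/s.

26/7 m/s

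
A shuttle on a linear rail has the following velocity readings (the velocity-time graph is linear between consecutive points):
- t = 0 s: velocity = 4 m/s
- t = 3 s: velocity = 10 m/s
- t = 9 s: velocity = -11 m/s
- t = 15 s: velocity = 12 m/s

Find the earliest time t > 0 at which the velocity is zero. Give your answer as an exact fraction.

v changes sign on 3–9 s (from 10 to -11); the graph is linear there, so v = 0 at t = 3 + (-10)·(9 − 3)/(-11 − 10) = 41/7 s.

t = 41/7 s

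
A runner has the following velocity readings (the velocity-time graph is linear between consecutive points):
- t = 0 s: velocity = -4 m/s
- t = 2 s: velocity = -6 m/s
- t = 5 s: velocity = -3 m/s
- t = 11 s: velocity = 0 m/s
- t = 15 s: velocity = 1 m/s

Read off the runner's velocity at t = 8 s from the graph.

On 5–11 s the graph is linear from -3 to 0 m/s: v(8) = -3 + (0 − -3)·(8 − 5)/(11 − 5) = -1.5 m/s.

-1.5 m/s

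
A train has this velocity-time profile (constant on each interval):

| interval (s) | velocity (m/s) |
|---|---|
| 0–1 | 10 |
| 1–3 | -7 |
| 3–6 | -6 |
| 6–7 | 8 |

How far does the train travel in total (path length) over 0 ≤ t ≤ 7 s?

50 m

Total distance travelled is ∫|v| dt — sum the magnitudes of each area piece.
0–1 s: |10| × 1 = 10 m
1–3 s: |-7| × 2 = 14 m
3–6 s: |-6| × 3 = 18 m
6–7 s: |8| × 1 = 8 m
Total distance = 50 m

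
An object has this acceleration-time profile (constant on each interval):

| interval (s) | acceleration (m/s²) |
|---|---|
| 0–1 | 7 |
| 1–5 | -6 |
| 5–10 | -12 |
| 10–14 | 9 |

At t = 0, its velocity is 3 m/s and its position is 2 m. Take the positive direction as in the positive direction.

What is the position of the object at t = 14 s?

-443.5 m

On each constant-a segment, Δv = aΔt and Δx = v₀Δt + ½aΔt²; chain segment to segment.
0–1 s: v starts 3 m/s; Δx = 3·1 + ½·7·1² = 6.5 m; v ends 10 m/s.
1–5 s: v starts 10 m/s; Δx = 10·4 + ½·-6·4² = -8 m; v ends -14 m/s.
5–10 s: v starts -14 m/s; Δx = -14·5 + ½·-12·5² = -220 m; v ends -74 m/s.
10–14 s: v starts -74 m/s; Δx = -74·4 + ½·9·4² = -224 m; v ends -38 m/s.
x(14) = 2 + Σ Δx = -443.5 m.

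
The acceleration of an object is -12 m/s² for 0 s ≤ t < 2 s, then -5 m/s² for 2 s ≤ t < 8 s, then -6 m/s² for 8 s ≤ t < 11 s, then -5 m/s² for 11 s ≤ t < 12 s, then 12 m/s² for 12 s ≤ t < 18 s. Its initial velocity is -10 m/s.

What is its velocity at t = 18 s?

-15 m/s

Δv equals the area under the a-t graph; then v = v₀ + Δv.
0–2 s: -12 × 2 = -24 m/s
2–8 s: -5 × 6 = -30 m/s
8–11 s: -6 × 3 = -18 m/s
11–12 s: -5 × 1 = -5 m/s
12–18 s: 12 × 6 = 72 m/s
Δv = -5 m/s, so v(18) = -10 + (-5) = -15 m/s.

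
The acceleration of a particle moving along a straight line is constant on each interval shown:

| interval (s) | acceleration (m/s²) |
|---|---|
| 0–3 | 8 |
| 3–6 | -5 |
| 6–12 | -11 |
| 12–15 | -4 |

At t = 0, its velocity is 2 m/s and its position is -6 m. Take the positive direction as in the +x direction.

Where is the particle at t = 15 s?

-223.5 m

On each constant-a segment, Δv = aΔt and Δx = v₀Δt + ½aΔt²; chain segment to segment.
0–3 s: v starts 2 m/s; Δx = 2·3 + ½·8·3² = 42 m; v ends 26 m/s.
3–6 s: v starts 26 m/s; Δx = 26·3 + ½·-5·3² = 55.5 m; v ends 11 m/s.
6–12 s: v starts 11 m/s; Δx = 11·6 + ½·-11·6² = -132 m; v ends -55 m/s.
12–15 s: v starts -55 m/s; Δx = -55·3 + ½·-4·3² = -183 m; v ends -67 m/s.
x(15) = -6 + Σ Δx = -223.5 m.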